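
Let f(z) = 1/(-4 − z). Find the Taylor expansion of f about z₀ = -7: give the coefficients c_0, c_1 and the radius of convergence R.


Let w = z − z₀, so z = z₀ + w.
Then -4 − z = -4 − (z₀ + w) = (-4 − z₀) − w = 3 − w.
f(z) = 1/(3 − w) = (1/(3)) · 1/(1 − w/(3)) = Σ_{n≥0} w^n / (3)^(n+1).
So c_n = 1/(3)^(n+1):
  c_0 = 1/(3)^1 = 1/3.
  c_1 = 1/(3)^2 = 1/9.
The series is valid for |w/d| < 1, i.e. |z − z₀| < |d|.
Radius of convergence: R = |-4 − z₀| = |3| = 3 (distance from z₀ to the singularity z = -4).

c_0 = 1/3, c_1 = 1/9; R = 3.


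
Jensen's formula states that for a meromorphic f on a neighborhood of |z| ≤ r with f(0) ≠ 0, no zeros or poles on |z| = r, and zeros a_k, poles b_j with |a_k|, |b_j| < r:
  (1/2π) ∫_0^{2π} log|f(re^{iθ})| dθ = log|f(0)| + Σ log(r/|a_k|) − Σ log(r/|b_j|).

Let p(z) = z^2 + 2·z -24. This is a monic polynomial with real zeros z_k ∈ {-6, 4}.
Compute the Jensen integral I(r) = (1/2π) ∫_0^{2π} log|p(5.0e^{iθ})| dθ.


Zeros: -6, 4; r = 5.0.
Inside |z| < r: 4. Outside (|z| ≥ r): -6.
p(0) = -24, so log|p(0)| = log(24) = 3.1781.
Apply Jensen: I(r) = log|p(0)| + Σ_k log(r/|z_k|), summed over zeros inside |z| < r.
  log(r/|z_k|) for z_k = 4: log(5.0/4) = 0.2231
  Outside zeros (-6) contribute nothing to the Jensen sum.
Sum over inside zeros: 0.2231.
I(r) = log|p(0)| + (inside sum) = 3.1781 + 0.2231 = 3.4012.
Note: since some zeros are outside |z| ≤ r, the simplified n·log(r) form does NOT apply — only the inside zeros contribute.

I(r) ≈ 3.4012.


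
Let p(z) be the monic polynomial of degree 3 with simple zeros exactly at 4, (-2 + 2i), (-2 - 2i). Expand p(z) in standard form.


The polynomial is p(z) = ∏_{α ∈ S} (z − α), where S = {4, (-2 + 2i), (-2 - 2i)}.
Expanding the product yields: p(z) = z^3 -8·z -32.
Note conjugate pairs combine to real quadratics: (z − (-2+2i))(z − (-2−2i)) = z² + 4z + 8.
The resulting polynomial has degree 3 and real coefficients as required.

p(z) = z^3 -8·z -32.


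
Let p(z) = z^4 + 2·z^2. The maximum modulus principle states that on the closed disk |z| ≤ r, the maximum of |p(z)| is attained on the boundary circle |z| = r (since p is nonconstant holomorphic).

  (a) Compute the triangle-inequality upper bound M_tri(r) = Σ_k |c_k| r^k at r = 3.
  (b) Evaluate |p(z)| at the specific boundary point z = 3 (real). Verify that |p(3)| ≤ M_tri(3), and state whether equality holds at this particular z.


Coefficients: c_0 = 0, c_1 = 0, c_2 = 2, c_3 = 0, c_4 = 1. Radius r = 3.
Part (a). Triangle bound: M_tri(r) = Σ_k |c_k| r^k
  = |0|·3^0 + |0|·3^1 + |2|·3^2 + |0|·3^3 + |1|·3^4
  = 0 + 0 + 18 + 0 + 81 = 99.
This bounds M(r) := max_{|z|=r} |p(z)| from above; equality holds iff all terms c_k z^k can be made to align in phase at a single z on |z|=r.
Part (b). At z = 3 (real, on the circle |z| = r):
  p(3) = (0)·3^0 + (0)·3^1 + (2)·3^2 + (0)·3^3 + (1)·3^4 = 99.
  |p(3)| = 99.
Since all nonzero coefficients share the same sign, |p(3)| = 99 = M_tri(3); the triangle bound is attained at z = 3, so in fact M(r) = 99.

M_tri(3) = 99; |p(3)| = 99; equality at z=3: yes.


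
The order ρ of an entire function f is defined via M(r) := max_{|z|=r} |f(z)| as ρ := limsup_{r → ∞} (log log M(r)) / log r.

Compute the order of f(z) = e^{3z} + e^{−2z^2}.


Each summand is entire of order 1 and 2 respectively (as in the single-exponential case). The order of a sum is at most the max of the orders, so ρ ≤ 2. For the lower bound: on |z|=r choose arg z so that -2z^2 is real positive; then |e^{-2z^2}| = e^{2r^2} while |e^{3z}| ≤ e^{3r^1} = o(e^{2r^2}). So |f| ≥ e^{2r^2}(1 − o(1)) and ρ ≥ 2. Hence ρ = max(1, 2) = 2.
Therefore ρ = 2.

Order ρ = 2.


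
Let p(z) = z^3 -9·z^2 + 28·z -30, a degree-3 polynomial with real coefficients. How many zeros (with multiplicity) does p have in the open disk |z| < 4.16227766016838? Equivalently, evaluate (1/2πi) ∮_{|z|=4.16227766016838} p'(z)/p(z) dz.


The zeros of p are: 3, (3 + 1i), (3 - 1i).
Their magnitudes are: 3, 3.162, 3.162.
Zeros with |z| < R = 4.16227766016838: 3, (3 + 1i), (3 - 1i).
Count = 3.
By the argument principle, (1/2πi) ∮_{|z|=R} p'(z)/p(z) dz equals exactly this count.

Number of zeros inside |z| < 4.16227766016838: 3.


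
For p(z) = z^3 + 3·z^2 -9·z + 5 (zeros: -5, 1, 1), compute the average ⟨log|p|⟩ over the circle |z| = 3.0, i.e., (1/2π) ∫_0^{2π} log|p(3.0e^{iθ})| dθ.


Zeros: -5, 1, 1; r = 3.0.
Inside |z| < r: 1, 1. Outside (|z| ≥ r): -5.
p(0) = 5, so log|p(0)| = log(5) = 1.6094.
Apply Jensen: I(r) = log|p(0)| + Σ_k log(r/|z_k|), summed over zeros inside |z| < r.
  log(r/|z_k|) for z_k = 1: log(3.0/1) = 1.0986
  log(r/|z_k|) for z_k = 1: log(3.0/1) = 1.0986
  Outside zeros (-5) contribute nothing to the Jensen sum.
Sum over inside zeros: 2.1972.
I(r) = log|p(0)| + (inside sum) = 1.6094 + 2.1972 = 3.8067.
Note: since some zeros are outside |z| ≤ r, the simplified n·log(r) form does NOT apply — only the inside zeros contribute.

I(r) ≈ 3.8067.


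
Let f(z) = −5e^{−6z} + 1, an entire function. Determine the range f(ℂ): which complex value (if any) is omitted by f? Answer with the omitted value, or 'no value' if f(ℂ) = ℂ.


Little Picard bounds the complement of f(ℂ) to at most one point.
e^{−6z} is never zero on ℂ, so -5·e^{−6z} takes every value in ℂ ∖ {0}. Adding 1 shifts the range to ℂ ∖ {1}. Thus f omits exactly the value 1.

Omitted value: 1.


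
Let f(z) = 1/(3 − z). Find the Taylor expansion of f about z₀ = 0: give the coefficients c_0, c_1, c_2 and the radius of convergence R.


Let w = z − z₀, so z = z₀ + w.
Then 3 − z = 3 − (z₀ + w) = (3 − z₀) − w = 3 − w.
f(z) = 1/(3 − w) = (1/(3)) · 1/(1 − w/(3)) = Σ_{n≥0} w^n / (3)^(n+1).
So c_n = 1/(3)^(n+1):
  c_0 = 1/(3)^1 = 1/3.
  c_1 = 1/(3)^2 = 1/9.
  c_2 = 1/(3)^3 = 1/27.
The series is valid for |w/d| < 1, i.e. |z − z₀| < |d|.
Radius of convergence: R = |3 − z₀| = |3| = 3 (distance from z₀ to the singularity z = 3).

c_0 = 1/3, c_1 = 1/9, c_2 = 1/27; R = 3.


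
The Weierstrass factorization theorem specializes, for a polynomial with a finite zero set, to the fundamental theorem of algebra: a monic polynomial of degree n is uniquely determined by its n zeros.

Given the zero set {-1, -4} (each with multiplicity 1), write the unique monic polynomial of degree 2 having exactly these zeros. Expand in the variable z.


The polynomial is p(z) = ∏_{α ∈ S} (z − α), where S = {-1, -4}.
Expanding the product yields: p(z) = z^2 + 5·z + 4.
The resulting polynomial has degree 2 and real coefficients as required.

p(z) = z^2 + 5·z + 4.


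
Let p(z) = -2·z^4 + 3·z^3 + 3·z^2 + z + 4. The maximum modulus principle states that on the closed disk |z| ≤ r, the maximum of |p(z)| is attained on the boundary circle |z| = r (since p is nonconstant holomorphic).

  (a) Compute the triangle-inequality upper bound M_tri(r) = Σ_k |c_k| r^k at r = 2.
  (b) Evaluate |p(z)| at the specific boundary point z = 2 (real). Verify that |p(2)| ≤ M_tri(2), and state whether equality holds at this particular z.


Coefficients: c_0 = 4, c_1 = 1, c_2 = 3, c_3 = 3, c_4 = -2. Radius r = 2.
Part (a). Triangle bound: M_tri(r) = Σ_k |c_k| r^k
  = |4|·2^0 + |1|·2^1 + |3|·2^2 + |3|·2^3 + |-2|·2^4
  = 4 + 2 + 12 + 24 + 32 = 74.
This bounds M(r) := max_{|z|=r} |p(z)| from above; equality holds iff all terms c_k z^k can be made to align in phase at a single z on |z|=r.
Part (b). At z = 2 (real, on the circle |z| = r):
  p(2) = (4)·2^0 + (1)·2^1 + (3)·2^2 + (3)·2^3 + (-2)·2^4 = 10.
  |p(2)| = 10.
Check: |p(2)| = 10 ≤ 74 = M_tri(2). ✓ Equality does not hold at z = 2 (the coefficients have mixed signs, so the terms do not all align in phase there).

M_tri(2) = 74; |p(2)| = 10; equality at z=2: no.


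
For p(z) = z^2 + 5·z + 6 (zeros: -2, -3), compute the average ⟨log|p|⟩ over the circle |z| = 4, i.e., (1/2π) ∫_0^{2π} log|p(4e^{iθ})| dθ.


Zeros: -3, -2; r = 4.
Inside |z| < r: -3, -2. Outside (|z| ≥ r): ∅.
p(0) = 6, so log|p(0)| = log(6) = 1.7918.
Apply Jensen: I(r) = log|p(0)| + Σ_k log(r/|z_k|), summed over zeros inside |z| < r.
  log(r/|z_k|) for z_k = -2: log(4/2) = 0.6931
  log(r/|z_k|) for z_k = -3: log(4/3) = 0.2877
Sum over inside zeros: 0.9808.
I(r) = log|p(0)| + (inside sum) = 1.7918 + 0.9808 = 2.7726.
Closed form (all zeros inside, monic): I(r) = n·log(r) = 2·log(4) = 2.7726. ✓

I(r) ≈ 2.7726.


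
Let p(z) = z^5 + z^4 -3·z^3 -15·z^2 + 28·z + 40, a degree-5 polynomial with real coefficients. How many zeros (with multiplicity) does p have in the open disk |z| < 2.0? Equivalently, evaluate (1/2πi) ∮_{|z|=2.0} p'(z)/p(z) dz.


The zeros of p are: -1, (2 + 1i), (2 - 1i), (-2 + 2i), (-2 - 2i).
Their magnitudes are: 1, 2.236, 2.236, 2.828, 2.828.
Zeros with |z| < R = 2.0: -1.
Count = 1.
By the argument principle, (1/2πi) ∮_{|z|=R} p'(z)/p(z) dz equals exactly this count.

Number of zeros inside |z| < 2.0: 1.


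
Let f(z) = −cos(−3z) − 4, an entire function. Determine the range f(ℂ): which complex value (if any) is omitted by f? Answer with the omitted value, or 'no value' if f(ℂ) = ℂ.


Little Picard bounds the complement of f(ℂ) to at most one point.
cos is entire and surjective onto ℂ: for every w ∈ ℂ, cos(ζ) = w has a solution ζ ∈ ℂ (e.g., via the complex inverse arccos). With ζ = −3z this gives z = ζ/(-3). Then -1·cos(−3z) takes every value in -1·ℂ = ℂ, and adding -4 is a bijection of ℂ. So f is surjective and omits no value. (Note: only on the real line is cos bounded by [−1, 1].)

Omitted value: no value.


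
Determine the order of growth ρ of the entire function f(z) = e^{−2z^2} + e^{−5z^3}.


Each summand is entire of order 2 and 3 respectively (as in the single-exponential case). The order of a sum is at most the max of the orders, so ρ ≤ 3. For the lower bound: on |z|=r choose arg z so that -5z^3 is real positive; then |e^{-5z^3}| = e^{5r^3} while |e^{-2z^2}| ≤ e^{2r^2} = o(e^{5r^3}). So |f| ≥ e^{5r^3}(1 − o(1)) and ρ ≥ 3. Hence ρ = max(2, 3) = 3.
Therefore ρ = 3.

Order ρ = 3.


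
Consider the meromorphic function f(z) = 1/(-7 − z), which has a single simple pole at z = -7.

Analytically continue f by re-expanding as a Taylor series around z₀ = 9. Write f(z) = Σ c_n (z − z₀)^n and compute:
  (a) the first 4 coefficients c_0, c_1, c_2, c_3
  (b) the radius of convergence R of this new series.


Let w = z − z₀, so z = z₀ + w.
Then -7 − z = -7 − (z₀ + w) = (-7 − z₀) − w = -16 − w.
f(z) = 1/(-16 − w) = (1/(-16)) · 1/(1 − w/(-16)) = Σ_{n≥0} w^n / (-16)^(n+1).
So c_n = 1/(-16)^(n+1):
  c_0 = 1/(-16)^1 = -1/16.
  c_1 = 1/(-16)^2 = 1/256.
  c_2 = 1/(-16)^3 = -1/4096.
  c_3 = 1/(-16)^4 = 1/65536.
The series is valid for |w/d| < 1, i.e. |z − z₀| < |d|.
Radius of convergence: R = |-7 − z₀| = |-16| = 16 (distance from z₀ to the singularity z = -7).

c_0 = -1/16, c_1 = 1/256, c_2 = -1/4096, c_3 = 1/65536; R = 16.


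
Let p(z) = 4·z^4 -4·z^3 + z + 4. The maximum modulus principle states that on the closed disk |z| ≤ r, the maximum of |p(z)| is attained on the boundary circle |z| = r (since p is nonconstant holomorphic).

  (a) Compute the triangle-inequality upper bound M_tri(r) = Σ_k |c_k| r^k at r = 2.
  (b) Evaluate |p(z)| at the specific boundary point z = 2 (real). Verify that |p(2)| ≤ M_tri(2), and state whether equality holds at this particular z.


Coefficients: c_0 = 4, c_1 = 1, c_2 = 0, c_3 = -4, c_4 = 4. Radius r = 2.
Part (a). Triangle bound: M_tri(r) = Σ_k |c_k| r^k
  = |4|·2^0 + |1|·2^1 + |0|·2^2 + |-4|·2^3 + |4|·2^4
  = 4 + 2 + 0 + 32 + 64 = 102.
This bounds M(r) := max_{|z|=r} |p(z)| from above; equality holds iff all terms c_k z^k can be made to align in phase at a single z on |z|=r.
Part (b). At z = 2 (real, on the circle |z| = r):
  p(2) = (4)·2^0 + (1)·2^1 + (0)·2^2 + (-4)·2^3 + (4)·2^4 = 38.
  |p(2)| = 38.
Check: |p(2)| = 38 ≤ 102 = M_tri(2). ✓ Equality does not hold at z = 2 (the coefficients have mixed signs, so the terms do not all align in phase there).

M_tri(2) = 102; |p(2)| = 38; equality at z=2: no.


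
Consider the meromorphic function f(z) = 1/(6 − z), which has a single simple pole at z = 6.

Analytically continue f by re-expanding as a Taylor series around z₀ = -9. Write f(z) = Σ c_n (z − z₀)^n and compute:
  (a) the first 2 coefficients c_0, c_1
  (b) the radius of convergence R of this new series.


Let w = z − z₀, so z = z₀ + w.
Then 6 − z = 6 − (z₀ + w) = (6 − z₀) − w = 15 − w.
f(z) = 1/(15 − w) = (1/(15)) · 1/(1 − w/(15)) = Σ_{n≥0} w^n / (15)^(n+1).
So c_n = 1/(15)^(n+1):
  c_0 = 1/(15)^1 = 1/15.
  c_1 = 1/(15)^2 = 1/225.
The series is valid for |w/d| < 1, i.e. |z − z₀| < |d|.
Radius of convergence: R = |6 − z₀| = |15| = 15 (distance from z₀ to the singularity z = 6).

c_0 = 1/15, c_1 = 1/225; R = 15.


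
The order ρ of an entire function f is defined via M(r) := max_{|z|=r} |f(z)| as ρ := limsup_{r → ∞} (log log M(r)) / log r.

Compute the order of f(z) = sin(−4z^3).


Write sin(w) = (e^{iw} ± e^{−iw})/(2 or 2i), so |sin(w)| ≤ e^{|w|}. With w = −4z^3, |w| ≤ 4r^3 + 0 on |z|=r, giving M(r) ≤ e^{4r^3 + 0} and ρ ≤ 3. For the lower bound, choose z on |z|=r with -4z^3 purely imaginary of modulus 4r^3; then |sin(−4z^3)| grows like e^{4r^3}/2, so ρ ≥ 3. Hence ρ = 3.
Therefore ρ = 3.

Order ρ = 3.


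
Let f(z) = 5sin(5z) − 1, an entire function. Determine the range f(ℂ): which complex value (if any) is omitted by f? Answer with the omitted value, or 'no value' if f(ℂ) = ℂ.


Little Picard bounds the complement of f(ℂ) to at most one point.
sin is entire and surjective onto ℂ: for every w ∈ ℂ, sin(ζ) = w has a solution ζ ∈ ℂ (e.g., via the complex inverse arcsin). With ζ = 5z this gives z = ζ/(5). Then 5·sin(5z) takes every value in 5·ℂ = ℂ, and adding -1 is a bijection of ℂ. So f is surjective and omits no value. (Note: only on the real line is sin bounded by [−1, 1].)

Omitted value: no value.


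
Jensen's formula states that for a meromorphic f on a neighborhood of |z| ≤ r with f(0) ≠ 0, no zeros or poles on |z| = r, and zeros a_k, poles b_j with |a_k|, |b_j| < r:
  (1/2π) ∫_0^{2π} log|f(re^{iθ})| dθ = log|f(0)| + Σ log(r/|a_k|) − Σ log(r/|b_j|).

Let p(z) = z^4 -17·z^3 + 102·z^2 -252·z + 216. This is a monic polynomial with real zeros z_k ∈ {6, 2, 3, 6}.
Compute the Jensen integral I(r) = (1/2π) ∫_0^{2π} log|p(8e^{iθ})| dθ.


Zeros: 2, 3, 6, 6; r = 8.
Inside |z| < r: 2, 3, 6, 6. Outside (|z| ≥ r): ∅.
p(0) = 216, so log|p(0)| = log(216) = 5.3753.
Apply Jensen: I(r) = log|p(0)| + Σ_k log(r/|z_k|), summed over zeros inside |z| < r.
  log(r/|z_k|) for z_k = 6: log(8/6) = 0.2877
  log(r/|z_k|) for z_k = 2: log(8/2) = 1.3863
  log(r/|z_k|) for z_k = 3: log(8/3) = 0.9808
  log(r/|z_k|) for z_k = 6: log(8/6) = 0.2877
Sum over inside zeros: 2.9425.
I(r) = log|p(0)| + (inside sum) = 5.3753 + 2.9425 = 8.3178.
Closed form (all zeros inside, monic): I(r) = n·log(r) = 4·log(8) = 8.3178. ✓

I(r) ≈ 8.3178.


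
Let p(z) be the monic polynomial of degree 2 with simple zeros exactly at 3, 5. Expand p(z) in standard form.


The polynomial is p(z) = ∏_{α ∈ S} (z − α), where S = {3, 5}.
Expanding the product yields: p(z) = z^2 -8·z + 15.
The resulting polynomial has degree 2 and real coefficients as required.

p(z) = z^2 -8·z + 15.


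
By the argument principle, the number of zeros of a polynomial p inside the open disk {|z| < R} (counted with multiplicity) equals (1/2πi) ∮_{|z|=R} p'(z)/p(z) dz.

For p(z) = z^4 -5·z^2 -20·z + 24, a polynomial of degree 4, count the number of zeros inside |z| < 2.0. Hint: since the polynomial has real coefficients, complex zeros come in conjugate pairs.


The zeros of p are: 1, 3, (-2 + 2i), (-2 - 2i).
Their magnitudes are: 1, 3, 2.828, 2.828.
Zeros with |z| < R = 2.0: 1.
Count = 1.
By the argument principle, (1/2πi) ∮_{|z|=R} p'(z)/p(z) dz equals exactly this count.

Number of zeros inside |z| < 2.0: 1.


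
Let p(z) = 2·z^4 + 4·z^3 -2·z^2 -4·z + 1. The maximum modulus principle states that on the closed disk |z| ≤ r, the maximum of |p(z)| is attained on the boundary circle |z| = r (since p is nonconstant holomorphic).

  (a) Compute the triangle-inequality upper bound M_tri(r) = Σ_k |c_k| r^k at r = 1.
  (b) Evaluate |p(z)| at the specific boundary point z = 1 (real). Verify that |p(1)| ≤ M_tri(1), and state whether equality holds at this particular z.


Coefficients: c_0 = 1, c_1 = -4, c_2 = -2, c_3 = 4, c_4 = 2. Radius r = 1.
Part (a). Triangle bound: M_tri(r) = Σ_k |c_k| r^k
  = |1|·1^0 + |-4|·1^1 + |-2|·1^2 + |4|·1^3 + |2|·1^4
  = 1 + 4 + 2 + 4 + 2 = 13.
This bounds M(r) := max_{|z|=r} |p(z)| from above; equality holds iff all terms c_k z^k can be made to align in phase at a single z on |z|=r.
Part (b). At z = 1 (real, on the circle |z| = r):
  p(1) = (1)·1^0 + (-4)·1^1 + (-2)·1^2 + (4)·1^3 + (2)·1^4 = 1.
  |p(1)| = 1.
Check: |p(1)| = 1 ≤ 13 = M_tri(1). ✓ Equality does not hold at z = 1 (the coefficients have mixed signs, so the terms do not all align in phase there).

M_tri(1) = 13; |p(1)| = 1; equality at z=1: no.


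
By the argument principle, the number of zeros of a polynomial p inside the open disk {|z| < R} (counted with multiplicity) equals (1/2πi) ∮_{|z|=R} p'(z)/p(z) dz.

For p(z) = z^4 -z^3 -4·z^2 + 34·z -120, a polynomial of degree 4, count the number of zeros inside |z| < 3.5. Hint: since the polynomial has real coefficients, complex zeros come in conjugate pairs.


The zeros of p are: -4, 3, (1 + 3i), (1 - 3i).
Their magnitudes are: 4, 3, 3.162, 3.162.
Zeros with |z| < R = 3.5: 3, (1 + 3i), (1 - 3i).
Count = 3.
By the argument principle, (1/2πi) ∮_{|z|=R} p'(z)/p(z) dz equals exactly this count.

Number of zeros inside |z| < 3.5: 3.


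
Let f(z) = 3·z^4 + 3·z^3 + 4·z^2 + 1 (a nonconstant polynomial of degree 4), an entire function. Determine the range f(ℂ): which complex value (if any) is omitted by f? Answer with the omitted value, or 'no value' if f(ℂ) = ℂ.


Little Picard bounds the complement of f(ℂ) to at most one point.
For every w ∈ ℂ, the equation p(z) − w = 0 is a nonconstant polynomial in z and hence has at least one root by the fundamental theorem of algebra. So p is surjective onto ℂ, omitting no value.

Omitted value: no value.


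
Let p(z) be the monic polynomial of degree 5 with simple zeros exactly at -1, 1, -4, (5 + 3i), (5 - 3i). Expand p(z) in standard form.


The polynomial is p(z) = ∏_{α ∈ S} (z − α), where S = {-1, 1, -4, (5 + 3i), (5 - 3i)}.
Expanding the product yields: p(z) = z^5 -6·z^4 -7·z^3 + 142·z^2 + 6·z -136.
Note conjugate pairs combine to real quadratics: (z − (5+3i))(z − (5−3i)) = z² − 10z + 34.
The resulting polynomial has degree 5 and real coefficients as required.

p(z) = z^5 -6·z^4 -7·z^3 + 142·z^2 + 6·z -136.


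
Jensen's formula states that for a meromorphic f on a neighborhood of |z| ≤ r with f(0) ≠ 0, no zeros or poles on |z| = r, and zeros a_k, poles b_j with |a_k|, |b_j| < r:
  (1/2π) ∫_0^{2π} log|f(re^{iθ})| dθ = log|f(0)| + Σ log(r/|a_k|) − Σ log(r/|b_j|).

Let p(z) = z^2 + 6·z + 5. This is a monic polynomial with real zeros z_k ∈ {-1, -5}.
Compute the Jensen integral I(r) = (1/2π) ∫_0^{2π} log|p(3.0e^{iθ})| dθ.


Zeros: -5, -1; r = 3.0.
Inside |z| < r: -1. Outside (|z| ≥ r): -5.
p(0) = 5, so log|p(0)| = log(5) = 1.6094.
Apply Jensen: I(r) = log|p(0)| + Σ_k log(r/|z_k|), summed over zeros inside |z| < r.
  log(r/|z_k|) for z_k = -1: log(3.0/1) = 1.0986
  Outside zeros (-5) contribute nothing to the Jensen sum.
Sum over inside zeros: 1.0986.
I(r) = log|p(0)| + (inside sum) = 1.6094 + 1.0986 = 2.7081.
Note: since some zeros are outside |z| ≤ r, the simplified n·log(r) form does NOT apply — only the inside zeros contribute.

I(r) ≈ 2.7081.


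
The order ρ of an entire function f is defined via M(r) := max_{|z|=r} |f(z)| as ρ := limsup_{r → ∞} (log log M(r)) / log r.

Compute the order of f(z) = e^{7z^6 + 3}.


|e^{7z^6 + 3}| = e^{Re(7·z^6) + 3} ≤ e^{7|z|^6 + 3} = e^{7r^6 + 3} on |z| = r, so ρ ≤ 6. Choosing z on |z|=r so that 7·z^6 is real positive (always possible by picking arg z appropriately) gives |f(z)| = e^{7r^6 + 3}, matching the bound. The additive constant 3 does not affect log log M(r) ~ 6·log r. Hence ρ = 6.
Therefore ρ = 6.

Order ρ = 6.


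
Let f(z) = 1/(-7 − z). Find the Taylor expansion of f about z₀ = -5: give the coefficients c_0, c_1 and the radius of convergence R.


Let w = z − z₀, so z = z₀ + w.
Then -7 − z = -7 − (z₀ + w) = (-7 − z₀) − w = -2 − w.
f(z) = 1/(-2 − w) = (1/(-2)) · 1/(1 − w/(-2)) = Σ_{n≥0} w^n / (-2)^(n+1).
So c_n = 1/(-2)^(n+1):
  c_0 = 1/(-2)^1 = -1/2.
  c_1 = 1/(-2)^2 = 1/4.
The series is valid for |w/d| < 1, i.e. |z − z₀| < |d|.
Radius of convergence: R = |-7 − z₀| = |-2| = 2 (distance from z₀ to the singularity z = -7).

c_0 = -1/2, c_1 = 1/4; R = 2.


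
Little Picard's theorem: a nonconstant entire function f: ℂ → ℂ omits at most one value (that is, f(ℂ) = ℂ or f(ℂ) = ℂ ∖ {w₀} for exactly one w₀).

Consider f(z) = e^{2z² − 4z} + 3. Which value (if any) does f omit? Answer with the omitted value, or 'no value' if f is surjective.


Little Picard bounds the complement of f(ℂ) to at most one point.
The exponent g(z) = 2z² − 4z is a nonconstant polynomial, hence surjective onto ℂ. So e^{g(z)} takes every value in {e^w : w ∈ ℂ} = ℂ ∖ {0}. Adding 3 shifts the range to ℂ ∖ {3}. f omits exactly 3.

Omitted value: 3.


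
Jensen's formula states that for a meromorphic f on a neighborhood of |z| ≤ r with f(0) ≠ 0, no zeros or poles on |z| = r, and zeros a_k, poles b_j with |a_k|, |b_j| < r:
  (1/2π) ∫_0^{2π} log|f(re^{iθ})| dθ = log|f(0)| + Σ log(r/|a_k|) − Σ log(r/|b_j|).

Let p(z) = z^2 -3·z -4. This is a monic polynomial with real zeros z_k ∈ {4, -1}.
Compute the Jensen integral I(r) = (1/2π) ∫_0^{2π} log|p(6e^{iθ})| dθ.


Zeros: -1, 4; r = 6.
Inside |z| < r: -1, 4. Outside (|z| ≥ r): ∅.
p(0) = -4, so log|p(0)| = log(4) = 1.3863.
Apply Jensen: I(r) = log|p(0)| + Σ_k log(r/|z_k|), summed over zeros inside |z| < r.
  log(r/|z_k|) for z_k = 4: log(6/4) = 0.4055
  log(r/|z_k|) for z_k = -1: log(6/1) = 1.7918
Sum over inside zeros: 2.1972.
I(r) = log|p(0)| + (inside sum) = 1.3863 + 2.1972 = 3.5835.
Closed form (all zeros inside, monic): I(r) = n·log(r) = 2·log(6) = 3.5835. ✓

I(r) ≈ 3.5835.


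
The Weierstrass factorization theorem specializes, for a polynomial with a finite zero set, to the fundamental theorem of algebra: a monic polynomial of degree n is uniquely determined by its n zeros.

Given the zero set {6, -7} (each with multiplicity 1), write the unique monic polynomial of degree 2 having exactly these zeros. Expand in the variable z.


The polynomial is p(z) = ∏_{α ∈ S} (z − α), where S = {6, -7}.
Expanding the product yields: p(z) = z^2 + z -42.
The resulting polynomial has degree 2 and real coefficients as required.

p(z) = z^2 + z -42.


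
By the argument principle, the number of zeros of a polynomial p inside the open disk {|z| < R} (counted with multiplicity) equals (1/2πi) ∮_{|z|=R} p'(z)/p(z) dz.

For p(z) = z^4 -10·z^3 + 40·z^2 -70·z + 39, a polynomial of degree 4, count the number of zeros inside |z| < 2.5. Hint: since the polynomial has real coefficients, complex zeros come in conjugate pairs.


The zeros of p are: (3 + 2i), (3 - 2i), 1, 3.
Their magnitudes are: 3.606, 3.606, 1, 3.
Zeros with |z| < R = 2.5: 1.
Count = 1.
By the argument principle, (1/2πi) ∮_{|z|=R} p'(z)/p(z) dz equals exactly this count.

Number of zeros inside |z| < 2.5: 1.


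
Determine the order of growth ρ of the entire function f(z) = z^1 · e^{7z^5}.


M(r) = max_{|z|=r} |1|·|z|^1·|e^{7z^5}| = 1·r^1 · e^{7r^5} (the factors attain their maxima compatibly on |z|=r). Then log M(r) = log 1 + 1·log r + 7r^5, dominated by the last term, so log log M(r) ~ 5·log r. The polynomial factor 1z^1 contributes only a log r term and does not affect the order. ρ = 5.
Therefore ρ = 5.

Order ρ = 5.


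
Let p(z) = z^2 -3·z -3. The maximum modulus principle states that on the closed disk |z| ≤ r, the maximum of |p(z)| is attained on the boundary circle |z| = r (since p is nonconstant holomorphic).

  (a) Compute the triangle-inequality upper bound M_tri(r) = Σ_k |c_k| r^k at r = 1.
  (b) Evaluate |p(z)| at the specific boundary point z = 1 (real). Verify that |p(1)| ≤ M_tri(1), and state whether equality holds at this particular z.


Coefficients: c_0 = -3, c_1 = -3, c_2 = 1. Radius r = 1.
Part (a). Triangle bound: M_tri(r) = Σ_k |c_k| r^k
  = |-3|·1^0 + |-3|·1^1 + |1|·1^2
  = 3 + 3 + 1 = 7.
This bounds M(r) := max_{|z|=r} |p(z)| from above; equality holds iff all terms c_k z^k can be made to align in phase at a single z on |z|=r.
Part (b). At z = 1 (real, on the circle |z| = r):
  p(1) = (-3)·1^0 + (-3)·1^1 + (1)·1^2 = -5.
  |p(1)| = 5.
Check: |p(1)| = 5 ≤ 7 = M_tri(1). ✓ Equality does not hold at z = 1 (the coefficients have mixed signs, so the terms do not all align in phase there).

M_tri(1) = 7; |p(1)| = 5; equality at z=1: no.


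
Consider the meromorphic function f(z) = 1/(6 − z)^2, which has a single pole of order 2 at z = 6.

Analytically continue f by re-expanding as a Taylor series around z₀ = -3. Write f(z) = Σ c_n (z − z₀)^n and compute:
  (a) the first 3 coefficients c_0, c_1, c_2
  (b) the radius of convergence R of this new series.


Let w = z − z₀, so z = z₀ + w.
Then 6 − z = 6 − (z₀ + w) = (6 − z₀) − w = 9 − w.
f(z) = 1/(9 − w)^2 = (1/(9)^2) · (1 − w/(9))^{−2}.
By the binomial series (1−u)^{−2} = Σ_{n≥0} C(n+1, 1) u^n for |u|<1, with u = w/(9):
  c_n = C(n+1, 1) / (9)^(n+2).
  c_0 = 1/(9)^2 = 1/81.
  c_1 = 2/(9)^3 = 2/729.
  c_2 = 3/(9)^4 = 1/2187.
The series is valid for |w/d| < 1, i.e. |z − z₀| < |d|.
Radius of convergence: R = |6 − z₀| = |9| = 9 (distance from z₀ to the singularity z = 6).

c_0 = 1/81, c_1 = 2/729, c_2 = 1/2187; R = 9.


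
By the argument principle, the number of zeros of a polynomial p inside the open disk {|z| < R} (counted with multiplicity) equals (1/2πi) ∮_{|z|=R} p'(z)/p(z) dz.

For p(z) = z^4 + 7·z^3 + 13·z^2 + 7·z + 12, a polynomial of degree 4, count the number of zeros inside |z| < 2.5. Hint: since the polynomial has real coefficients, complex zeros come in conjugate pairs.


The zeros of p are: -3, -4, (0 + 1i), (0 - 1i).
Their magnitudes are: 3, 4, 1, 1.
Zeros with |z| < R = 2.5: (0 + 1i), (0 - 1i).
Count = 2.
By the argument principle, (1/2πi) ∮_{|z|=R} p'(z)/p(z) dz equals exactly this count.

Number of zeros inside |z| < 2.5: 2.


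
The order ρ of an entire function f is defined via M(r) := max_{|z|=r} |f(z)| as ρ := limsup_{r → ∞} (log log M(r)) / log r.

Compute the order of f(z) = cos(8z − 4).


cos(w) is a linear combination of e^{iw} and e^{−iw} (or e^w, e^{−w} in the hyperbolic case), so |cos(w)| ≤ e^{|w|}. With w = 8z − 4, |w| ≤ 8|z| + 4 = 8r + 4 on |z| = r, giving M(r) ≤ e^{8r + 4}, so ρ ≤ 1. On a suitable ray (z = it for sin/cos; z = t for sinh/cosh, t real → ∞), |cos(8z − 4)| grows like e^{8|t|}/2, so ρ ≥ 1. Hence ρ = 1.
Therefore ρ = 1.

Order ρ = 1.


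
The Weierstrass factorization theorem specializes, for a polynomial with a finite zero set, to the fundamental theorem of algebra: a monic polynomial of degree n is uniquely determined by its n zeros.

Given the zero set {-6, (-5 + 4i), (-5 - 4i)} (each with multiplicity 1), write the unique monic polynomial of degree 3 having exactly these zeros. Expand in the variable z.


The polynomial is p(z) = ∏_{α ∈ S} (z − α), where S = {-6, (-5 + 4i), (-5 - 4i)}.
Expanding the product yields: p(z) = z^3 + 16·z^2 + 101·z + 246.
Note conjugate pairs combine to real quadratics: (z − (-5+4i))(z − (-5−4i)) = z² + 10z + 41.
The resulting polynomial has degree 3 and real coefficients as required.

p(z) = z^3 + 16·z^2 + 101·z + 246.


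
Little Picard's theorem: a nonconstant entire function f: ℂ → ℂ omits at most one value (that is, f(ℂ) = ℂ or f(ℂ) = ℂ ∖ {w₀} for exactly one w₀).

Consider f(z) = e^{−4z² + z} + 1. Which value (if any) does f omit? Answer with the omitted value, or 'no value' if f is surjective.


Little Picard bounds the complement of f(ℂ) to at most one point.
The exponent g(z) = −4z² + z is a nonconstant polynomial, hence surjective onto ℂ. So e^{g(z)} takes every value in {e^w : w ∈ ℂ} = ℂ ∖ {0}. Adding 1 shifts the range to ℂ ∖ {1}. f omits exactly 1.

Omitted value: 1.


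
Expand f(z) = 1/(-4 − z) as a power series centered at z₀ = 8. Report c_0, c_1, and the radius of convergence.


Let w = z − z₀, so z = z₀ + w.
Then -4 − z = -4 − (z₀ + w) = (-4 − z₀) − w = -12 − w.
f(z) = 1/(-12 − w) = (1/(-12)) · 1/(1 − w/(-12)) = Σ_{n≥0} w^n / (-12)^(n+1).
So c_n = 1/(-12)^(n+1):
  c_0 = 1/(-12)^1 = -1/12.
  c_1 = 1/(-12)^2 = 1/144.
The series is valid for |w/d| < 1, i.e. |z − z₀| < |d|.
Radius of convergence: R = |-4 − z₀| = |-12| = 12 (distance from z₀ to the singularity z = -4).

c_0 = -1/12, c_1 = 1/144; R = 12.


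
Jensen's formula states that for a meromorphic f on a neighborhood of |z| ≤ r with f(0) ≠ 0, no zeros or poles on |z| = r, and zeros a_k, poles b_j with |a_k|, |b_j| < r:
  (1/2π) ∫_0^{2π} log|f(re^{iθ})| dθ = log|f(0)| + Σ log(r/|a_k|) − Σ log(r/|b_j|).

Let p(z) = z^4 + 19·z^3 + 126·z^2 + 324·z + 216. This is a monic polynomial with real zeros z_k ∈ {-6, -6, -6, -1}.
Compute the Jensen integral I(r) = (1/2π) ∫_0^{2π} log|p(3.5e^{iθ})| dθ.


Zeros: -6, -6, -6, -1; r = 3.5.
Inside |z| < r: -1. Outside (|z| ≥ r): -6, -6, -6.
p(0) = 216, so log|p(0)| = log(216) = 5.3753.
Apply Jensen: I(r) = log|p(0)| + Σ_k log(r/|z_k|), summed over zeros inside |z| < r.
  log(r/|z_k|) for z_k = -1: log(3.5/1) = 1.2528
  Outside zeros (-6, -6, -6) contribute nothing to the Jensen sum.
Sum over inside zeros: 1.2528.
I(r) = log|p(0)| + (inside sum) = 5.3753 + 1.2528 = 6.6280.
Note: since some zeros are outside |z| ≤ r, the simplified n·log(r) form does NOT apply — only the inside zeros contribute.

I(r) ≈ 6.6280.


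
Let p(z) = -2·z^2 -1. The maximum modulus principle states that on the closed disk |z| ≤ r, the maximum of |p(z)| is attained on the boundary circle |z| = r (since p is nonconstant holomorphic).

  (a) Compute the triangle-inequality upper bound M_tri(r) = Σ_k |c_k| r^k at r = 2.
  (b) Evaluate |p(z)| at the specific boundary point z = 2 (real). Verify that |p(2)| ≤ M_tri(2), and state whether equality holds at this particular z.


Coefficients: c_0 = -1, c_1 = 0, c_2 = -2. Radius r = 2.
Part (a). Triangle bound: M_tri(r) = Σ_k |c_k| r^k
  = |-1|·2^0 + |0|·2^1 + |-2|·2^2
  = 1 + 0 + 8 = 9.
This bounds M(r) := max_{|z|=r} |p(z)| from above; equality holds iff all terms c_k z^k can be made to align in phase at a single z on |z|=r.
Part (b). At z = 2 (real, on the circle |z| = r):
  p(2) = (-1)·2^0 + (0)·2^1 + (-2)·2^2 = -9.
  |p(2)| = 9.
Since all nonzero coefficients share the same sign, |p(2)| = 9 = M_tri(2); the triangle bound is attained at z = 2, so in fact M(r) = 9.

M_tri(2) = 9; |p(2)| = 9; equality at z=2: yes.


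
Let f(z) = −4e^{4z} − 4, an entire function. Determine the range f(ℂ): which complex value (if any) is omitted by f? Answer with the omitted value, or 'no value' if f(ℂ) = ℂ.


Little Picard bounds the complement of f(ℂ) to at most one point.
e^{4z} is never zero on ℂ, so -4·e^{4z} takes every value in ℂ ∖ {0}. Adding -4 shifts the range to ℂ ∖ {-4}. Thus f omits exactly the value -4.

Omitted value: -4.


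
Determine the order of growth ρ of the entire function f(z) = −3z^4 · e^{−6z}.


M(r) = max_{|z|=r} |-3|·|z|^4·|e^{−6z}| = 3·r^4 · e^{6r^1} (the factors attain their maxima compatibly on |z|=r). Then log M(r) = log 3 + 4·log r + 6r^1, dominated by the last term, so log log M(r) ~ 1·log r. The polynomial factor -3z^4 contributes only a log r term and does not affect the order. ρ = 1.
Therefore ρ = 1.

Order ρ = 1.


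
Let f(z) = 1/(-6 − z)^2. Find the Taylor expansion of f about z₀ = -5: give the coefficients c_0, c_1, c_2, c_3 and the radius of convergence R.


Let w = z − z₀, so z = z₀ + w.
Then -6 − z = -6 − (z₀ + w) = (-6 − z₀) − w = -1 − w.
f(z) = 1/(-1 − w)^2 = (1/(-1)^2) · (1 − w/(-1))^{−2}.
By the binomial series (1−u)^{−2} = Σ_{n≥0} C(n+1, 1) u^n for |u|<1, with u = w/(-1):
  c_n = C(n+1, 1) / (-1)^(n+2).
  c_0 = 1/(-1)^2 = 1.
  c_1 = 2/(-1)^3 = -2.
  c_2 = 3/(-1)^4 = 3.
  c_3 = 4/(-1)^5 = -4.
The series is valid for |w/d| < 1, i.e. |z − z₀| < |d|.
Radius of convergence: R = |-6 − z₀| = |-1| = 1 (distance from z₀ to the singularity z = -6).

c_0 = 1, c_1 = -2, c_2 = 3, c_3 = -4; R = 1.


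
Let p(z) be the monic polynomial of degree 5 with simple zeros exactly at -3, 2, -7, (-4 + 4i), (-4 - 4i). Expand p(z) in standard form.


The polynomial is p(z) = ∏_{α ∈ S} (z − α), where S = {-3, 2, -7, (-4 + 4i), (-4 - 4i)}.
Expanding the product yields: p(z) = z^5 + 16·z^4 + 97·z^3 + 222·z^2 -304·z -1344.
Note conjugate pairs combine to real quadratics: (z − (-4+4i))(z − (-4−4i)) = z² + 8z + 32.
The resulting polynomial has degree 5 and real coefficients as required.

p(z) = z^5 + 16·z^4 + 97·z^3 + 222·z^2 -304·z -1344.


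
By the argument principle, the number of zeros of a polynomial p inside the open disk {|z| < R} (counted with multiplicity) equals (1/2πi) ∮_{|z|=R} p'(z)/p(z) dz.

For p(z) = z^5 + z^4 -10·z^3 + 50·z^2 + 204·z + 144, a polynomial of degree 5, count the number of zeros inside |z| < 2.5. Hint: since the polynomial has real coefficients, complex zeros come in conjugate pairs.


The zeros of p are: -4, -2, -1, (3 + 3i), (3 - 3i).
Their magnitudes are: 4, 2, 1, 4.243, 4.243.
Zeros with |z| < R = 2.5: -2, -1.
Count = 2.
By the argument principle, (1/2πi) ∮_{|z|=R} p'(z)/p(z) dz equals exactly this count.

Number of zeros inside |z| < 2.5: 2.


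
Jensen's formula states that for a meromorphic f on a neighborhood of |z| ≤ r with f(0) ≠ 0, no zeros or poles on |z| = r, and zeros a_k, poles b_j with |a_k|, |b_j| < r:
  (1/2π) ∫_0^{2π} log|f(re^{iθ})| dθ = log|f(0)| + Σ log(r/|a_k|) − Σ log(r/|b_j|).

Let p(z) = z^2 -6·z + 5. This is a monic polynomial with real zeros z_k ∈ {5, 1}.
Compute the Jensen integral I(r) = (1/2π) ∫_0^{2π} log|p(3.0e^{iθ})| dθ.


Zeros: 1, 5; r = 3.0.
Inside |z| < r: 1. Outside (|z| ≥ r): 5.
p(0) = 5, so log|p(0)| = log(5) = 1.6094.
Apply Jensen: I(r) = log|p(0)| + Σ_k log(r/|z_k|), summed over zeros inside |z| < r.
  log(r/|z_k|) for z_k = 1: log(3.0/1) = 1.0986
  Outside zeros (5) contribute nothing to the Jensen sum.
Sum over inside zeros: 1.0986.
I(r) = log|p(0)| + (inside sum) = 1.6094 + 1.0986 = 2.7081.
Note: since some zeros are outside |z| ≤ r, the simplified n·log(r) form does NOT apply — only the inside zeros contribute.

I(r) ≈ 2.7081.


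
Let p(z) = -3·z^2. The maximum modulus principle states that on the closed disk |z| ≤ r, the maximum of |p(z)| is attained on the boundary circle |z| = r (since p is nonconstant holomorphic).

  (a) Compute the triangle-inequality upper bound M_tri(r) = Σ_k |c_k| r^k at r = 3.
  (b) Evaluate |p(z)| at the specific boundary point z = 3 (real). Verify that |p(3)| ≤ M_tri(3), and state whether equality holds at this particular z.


Coefficients: c_0 = 0, c_1 = 0, c_2 = -3. Radius r = 3.
Part (a). Triangle bound: M_tri(r) = Σ_k |c_k| r^k
  = |0|·3^0 + |0|·3^1 + |-3|·3^2
  = 0 + 0 + 27 = 27.
This bounds M(r) := max_{|z|=r} |p(z)| from above; equality holds iff all terms c_k z^k can be made to align in phase at a single z on |z|=r.
Part (b). At z = 3 (real, on the circle |z| = r):
  p(3) = (0)·3^0 + (0)·3^1 + (-3)·3^2 = -27.
  |p(3)| = 27.
Since all nonzero coefficients share the same sign, |p(3)| = 27 = M_tri(3); the triangle bound is attained at z = 3, so in fact M(r) = 27.

M_tri(3) = 27; |p(3)| = 27; equality at z=3: yes.


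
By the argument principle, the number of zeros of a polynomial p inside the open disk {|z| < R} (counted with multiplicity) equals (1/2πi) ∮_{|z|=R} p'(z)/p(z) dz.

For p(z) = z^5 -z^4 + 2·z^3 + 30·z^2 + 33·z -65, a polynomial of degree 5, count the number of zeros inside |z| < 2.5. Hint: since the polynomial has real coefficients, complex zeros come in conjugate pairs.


The zeros of p are: 1, (-2 + 1i), (-2 - 1i), (2 + 3i), (2 - 3i).
Their magnitudes are: 1, 2.236, 2.236, 3.606, 3.606.
Zeros with |z| < R = 2.5: 1, (-2 + 1i), (-2 - 1i).
Count = 3.
By the argument principle, (1/2πi) ∮_{|z|=R} p'(z)/p(z) dz equals exactly this count.

Number of zeros inside |z| < 2.5: 3.


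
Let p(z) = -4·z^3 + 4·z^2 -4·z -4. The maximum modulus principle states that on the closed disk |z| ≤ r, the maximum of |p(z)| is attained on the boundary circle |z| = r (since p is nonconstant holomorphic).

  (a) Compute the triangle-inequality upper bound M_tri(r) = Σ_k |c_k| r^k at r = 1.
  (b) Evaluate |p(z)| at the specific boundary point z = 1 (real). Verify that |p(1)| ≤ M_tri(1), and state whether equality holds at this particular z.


Coefficients: c_0 = -4, c_1 = -4, c_2 = 4, c_3 = -4. Radius r = 1.
Part (a). Triangle bound: M_tri(r) = Σ_k |c_k| r^k
  = |-4|·1^0 + |-4|·1^1 + |4|·1^2 + |-4|·1^3
  = 4 + 4 + 4 + 4 = 16.
This bounds M(r) := max_{|z|=r} |p(z)| from above; equality holds iff all terms c_k z^k can be made to align in phase at a single z on |z|=r.
Part (b). At z = 1 (real, on the circle |z| = r):
  p(1) = (-4)·1^0 + (-4)·1^1 + (4)·1^2 + (-4)·1^3 = -8.
  |p(1)| = 8.
Check: |p(1)| = 8 ≤ 16 = M_tri(1). ✓ Equality does not hold at z = 1 (the coefficients have mixed signs, so the terms do not all align in phase there).

M_tri(1) = 16; |p(1)| = 8; equality at z=1: no.


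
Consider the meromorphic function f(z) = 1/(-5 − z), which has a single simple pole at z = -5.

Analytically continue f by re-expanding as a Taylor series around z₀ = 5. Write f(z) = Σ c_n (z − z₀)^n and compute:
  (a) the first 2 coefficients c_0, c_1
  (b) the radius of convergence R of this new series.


Let w = z − z₀, so z = z₀ + w.
Then -5 − z = -5 − (z₀ + w) = (-5 − z₀) − w = -10 − w.
f(z) = 1/(-10 − w) = (1/(-10)) · 1/(1 − w/(-10)) = Σ_{n≥0} w^n / (-10)^(n+1).
So c_n = 1/(-10)^(n+1):
  c_0 = 1/(-10)^1 = -1/10.
  c_1 = 1/(-10)^2 = 1/100.
The series is valid for |w/d| < 1, i.e. |z − z₀| < |d|.
Radius of convergence: R = |-5 − z₀| = |-10| = 10 (distance from z₀ to the singularity z = -5).

c_0 = -1/10, c_1 = 1/100; R = 10.


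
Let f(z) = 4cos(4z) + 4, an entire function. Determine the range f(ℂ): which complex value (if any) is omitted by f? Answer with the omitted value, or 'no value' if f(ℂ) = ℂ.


Little Picard bounds the complement of f(ℂ) to at most one point.
cos is entire and surjective onto ℂ: for every w ∈ ℂ, cos(ζ) = w has a solution ζ ∈ ℂ (e.g., via the complex inverse arccos). With ζ = 4z this gives z = ζ/(4). Then 4·cos(4z) takes every value in 4·ℂ = ℂ, and adding 4 is a bijection of ℂ. So f is surjective and omits no value. (Note: only on the real line is cos bounded by [−1, 1].)

Omitted value: no value.


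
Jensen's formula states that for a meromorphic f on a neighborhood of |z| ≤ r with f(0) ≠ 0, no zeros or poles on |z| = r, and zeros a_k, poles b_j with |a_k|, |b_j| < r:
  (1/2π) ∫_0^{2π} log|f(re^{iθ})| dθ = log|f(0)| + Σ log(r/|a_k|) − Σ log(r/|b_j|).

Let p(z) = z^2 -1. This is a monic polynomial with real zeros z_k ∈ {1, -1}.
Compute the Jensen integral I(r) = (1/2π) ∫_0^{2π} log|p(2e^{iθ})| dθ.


Zeros: -1, 1; r = 2.
Inside |z| < r: -1, 1. Outside (|z| ≥ r): ∅.
p(0) = -1, so log|p(0)| = log(1) = 0.0000.
Apply Jensen: I(r) = log|p(0)| + Σ_k log(r/|z_k|), summed over zeros inside |z| < r.
  log(r/|z_k|) for z_k = 1: log(2/1) = 0.6931
  log(r/|z_k|) for z_k = -1: log(2/1) = 0.6931
Sum over inside zeros: 1.3863.
I(r) = log|p(0)| + (inside sum) = 0.0000 + 1.3863 = 1.3863.
Closed form (all zeros inside, monic): I(r) = n·log(r) = 2·log(2) = 1.3863. ✓

I(r) ≈ 1.3863.
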